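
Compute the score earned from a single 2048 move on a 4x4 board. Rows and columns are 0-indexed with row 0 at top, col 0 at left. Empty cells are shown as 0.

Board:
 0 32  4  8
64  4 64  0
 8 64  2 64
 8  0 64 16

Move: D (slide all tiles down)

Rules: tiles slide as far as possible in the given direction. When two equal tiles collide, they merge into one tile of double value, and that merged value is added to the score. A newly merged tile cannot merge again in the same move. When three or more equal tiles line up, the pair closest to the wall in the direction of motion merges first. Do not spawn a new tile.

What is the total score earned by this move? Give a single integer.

Slide down:
col 0: [0, 64, 8, 8] -> [0, 0, 64, 16]  score +16 (running 16)
col 1: [32, 4, 64, 0] -> [0, 32, 4, 64]  score +0 (running 16)
col 2: [4, 64, 2, 64] -> [4, 64, 2, 64]  score +0 (running 16)
col 3: [8, 0, 64, 16] -> [0, 8, 64, 16]  score +0 (running 16)
Board after move:
 0  0  4  0
 0 32 64  8
64  4  2 64
16 64 64 16

Answer: 16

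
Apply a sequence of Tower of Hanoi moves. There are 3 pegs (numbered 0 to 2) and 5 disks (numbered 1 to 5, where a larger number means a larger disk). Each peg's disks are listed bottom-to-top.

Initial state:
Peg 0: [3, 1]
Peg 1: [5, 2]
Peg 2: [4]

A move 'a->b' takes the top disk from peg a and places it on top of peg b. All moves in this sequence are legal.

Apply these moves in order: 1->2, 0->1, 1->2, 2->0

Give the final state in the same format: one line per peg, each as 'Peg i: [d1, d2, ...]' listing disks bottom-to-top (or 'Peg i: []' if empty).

After move 1 (1->2):
Peg 0: [3, 1]
Peg 1: [5]
Peg 2: [4, 2]

After move 2 (0->1):
Peg 0: [3]
Peg 1: [5, 1]
Peg 2: [4, 2]

After move 3 (1->2):
Peg 0: [3]
Peg 1: [5]
Peg 2: [4, 2, 1]

After move 4 (2->0):
Peg 0: [3, 1]
Peg 1: [5]
Peg 2: [4, 2]

Answer: Peg 0: [3, 1]
Peg 1: [5]
Peg 2: [4, 2]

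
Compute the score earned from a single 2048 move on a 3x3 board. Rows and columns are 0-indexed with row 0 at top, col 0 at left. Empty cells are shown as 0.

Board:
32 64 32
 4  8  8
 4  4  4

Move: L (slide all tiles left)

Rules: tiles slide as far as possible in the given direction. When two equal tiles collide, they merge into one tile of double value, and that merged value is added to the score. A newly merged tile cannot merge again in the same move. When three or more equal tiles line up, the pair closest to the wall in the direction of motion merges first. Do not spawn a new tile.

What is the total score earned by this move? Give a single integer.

Slide left:
row 0: [32, 64, 32] -> [32, 64, 32]  score +0 (running 0)
row 1: [4, 8, 8] -> [4, 16, 0]  score +16 (running 16)
row 2: [4, 4, 4] -> [8, 4, 0]  score +8 (running 24)
Board after move:
32 64 32
 4 16  0
 8  4  0

Answer: 24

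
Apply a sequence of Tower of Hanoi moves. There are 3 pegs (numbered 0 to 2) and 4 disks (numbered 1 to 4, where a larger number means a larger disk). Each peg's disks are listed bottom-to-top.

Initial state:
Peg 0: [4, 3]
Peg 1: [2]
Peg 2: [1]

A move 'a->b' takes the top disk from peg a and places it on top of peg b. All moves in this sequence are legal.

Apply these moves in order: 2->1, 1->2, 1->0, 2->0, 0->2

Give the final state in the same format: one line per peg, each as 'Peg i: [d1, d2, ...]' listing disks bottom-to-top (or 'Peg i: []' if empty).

After move 1 (2->1):
Peg 0: [4, 3]
Peg 1: [2, 1]
Peg 2: []

After move 2 (1->2):
Peg 0: [4, 3]
Peg 1: [2]
Peg 2: [1]

After move 3 (1->0):
Peg 0: [4, 3, 2]
Peg 1: []
Peg 2: [1]

After move 4 (2->0):
Peg 0: [4, 3, 2, 1]
Peg 1: []
Peg 2: []

After move 5 (0->2):
Peg 0: [4, 3, 2]
Peg 1: []
Peg 2: [1]

Answer: Peg 0: [4, 3, 2]
Peg 1: []
Peg 2: [1]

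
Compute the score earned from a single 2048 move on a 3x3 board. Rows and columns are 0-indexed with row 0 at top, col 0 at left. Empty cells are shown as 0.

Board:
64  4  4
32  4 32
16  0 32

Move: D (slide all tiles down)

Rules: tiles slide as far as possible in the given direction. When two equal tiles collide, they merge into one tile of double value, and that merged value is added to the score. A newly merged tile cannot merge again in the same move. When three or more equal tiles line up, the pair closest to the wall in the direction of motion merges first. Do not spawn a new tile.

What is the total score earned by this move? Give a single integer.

Slide down:
col 0: [64, 32, 16] -> [64, 32, 16]  score +0 (running 0)
col 1: [4, 4, 0] -> [0, 0, 8]  score +8 (running 8)
col 2: [4, 32, 32] -> [0, 4, 64]  score +64 (running 72)
Board after move:
64  0  0
32  0  4
16  8 64

Answer: 72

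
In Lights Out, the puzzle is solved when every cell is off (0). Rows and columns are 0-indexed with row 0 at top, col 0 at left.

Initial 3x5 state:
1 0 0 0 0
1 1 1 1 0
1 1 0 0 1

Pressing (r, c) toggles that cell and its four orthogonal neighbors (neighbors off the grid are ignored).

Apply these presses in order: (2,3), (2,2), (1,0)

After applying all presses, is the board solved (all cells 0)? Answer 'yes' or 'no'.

Answer: yes

Derivation:
After press 1 at (2,3):
1 0 0 0 0
1 1 1 0 0
1 1 1 1 0

After press 2 at (2,2):
1 0 0 0 0
1 1 0 0 0
1 0 0 0 0

After press 3 at (1,0):
0 0 0 0 0
0 0 0 0 0
0 0 0 0 0

Lights still on: 0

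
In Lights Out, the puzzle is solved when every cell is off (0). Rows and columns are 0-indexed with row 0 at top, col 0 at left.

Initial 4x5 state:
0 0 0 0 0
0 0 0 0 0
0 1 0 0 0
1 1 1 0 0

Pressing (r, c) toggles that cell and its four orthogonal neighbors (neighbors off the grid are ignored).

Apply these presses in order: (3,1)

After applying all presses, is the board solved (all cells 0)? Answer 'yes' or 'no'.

After press 1 at (3,1):
0 0 0 0 0
0 0 0 0 0
0 0 0 0 0
0 0 0 0 0

Lights still on: 0

Answer: yes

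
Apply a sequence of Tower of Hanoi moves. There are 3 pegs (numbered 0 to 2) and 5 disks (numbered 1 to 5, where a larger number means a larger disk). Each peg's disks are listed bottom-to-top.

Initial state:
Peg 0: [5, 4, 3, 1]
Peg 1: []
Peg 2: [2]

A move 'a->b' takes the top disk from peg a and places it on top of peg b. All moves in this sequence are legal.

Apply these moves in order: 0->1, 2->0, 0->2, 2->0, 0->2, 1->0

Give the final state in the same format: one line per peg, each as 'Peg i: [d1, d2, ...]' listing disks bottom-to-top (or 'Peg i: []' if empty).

After move 1 (0->1):
Peg 0: [5, 4, 3]
Peg 1: [1]
Peg 2: [2]

After move 2 (2->0):
Peg 0: [5, 4, 3, 2]
Peg 1: [1]
Peg 2: []

After move 3 (0->2):
Peg 0: [5, 4, 3]
Peg 1: [1]
Peg 2: [2]

After move 4 (2->0):
Peg 0: [5, 4, 3, 2]
Peg 1: [1]
Peg 2: []

After move 5 (0->2):
Peg 0: [5, 4, 3]
Peg 1: [1]
Peg 2: [2]

After move 6 (1->0):
Peg 0: [5, 4, 3, 1]
Peg 1: []
Peg 2: [2]

Answer: Peg 0: [5, 4, 3, 1]
Peg 1: []
Peg 2: [2]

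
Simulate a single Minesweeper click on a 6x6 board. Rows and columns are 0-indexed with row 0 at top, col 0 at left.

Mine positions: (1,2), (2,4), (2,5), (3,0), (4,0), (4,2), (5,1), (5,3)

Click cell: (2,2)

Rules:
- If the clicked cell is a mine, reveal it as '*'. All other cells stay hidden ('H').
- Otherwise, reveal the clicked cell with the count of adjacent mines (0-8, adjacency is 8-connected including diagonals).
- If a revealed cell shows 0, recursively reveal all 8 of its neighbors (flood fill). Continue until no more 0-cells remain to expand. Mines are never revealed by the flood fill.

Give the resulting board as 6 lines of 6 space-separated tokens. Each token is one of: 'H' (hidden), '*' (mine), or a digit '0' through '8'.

H H H H H H
H H H H H H
H H 1 H H H
H H H H H H
H H H H H H
H H H H H H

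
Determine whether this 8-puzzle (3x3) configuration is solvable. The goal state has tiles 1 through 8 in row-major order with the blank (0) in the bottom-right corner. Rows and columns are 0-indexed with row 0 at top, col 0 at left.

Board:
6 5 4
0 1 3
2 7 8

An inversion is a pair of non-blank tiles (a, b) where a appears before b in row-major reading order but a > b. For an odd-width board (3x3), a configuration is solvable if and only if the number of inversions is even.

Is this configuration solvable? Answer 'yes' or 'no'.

Inversions (pairs i<j in row-major order where tile[i] > tile[j] > 0): 13
13 is odd, so the puzzle is not solvable.

Answer: no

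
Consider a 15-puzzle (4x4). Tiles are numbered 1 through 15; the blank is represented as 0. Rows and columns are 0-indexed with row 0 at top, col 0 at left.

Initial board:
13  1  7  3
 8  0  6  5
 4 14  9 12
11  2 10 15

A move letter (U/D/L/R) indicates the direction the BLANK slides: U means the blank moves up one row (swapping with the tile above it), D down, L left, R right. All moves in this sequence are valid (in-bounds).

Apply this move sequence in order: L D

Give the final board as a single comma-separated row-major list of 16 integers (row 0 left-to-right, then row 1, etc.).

After move 1 (L):
13  1  7  3
 0  8  6  5
 4 14  9 12
11  2 10 15

After move 2 (D):
13  1  7  3
 4  8  6  5
 0 14  9 12
11  2 10 15

Answer: 13, 1, 7, 3, 4, 8, 6, 5, 0, 14, 9, 12, 11, 2, 10, 15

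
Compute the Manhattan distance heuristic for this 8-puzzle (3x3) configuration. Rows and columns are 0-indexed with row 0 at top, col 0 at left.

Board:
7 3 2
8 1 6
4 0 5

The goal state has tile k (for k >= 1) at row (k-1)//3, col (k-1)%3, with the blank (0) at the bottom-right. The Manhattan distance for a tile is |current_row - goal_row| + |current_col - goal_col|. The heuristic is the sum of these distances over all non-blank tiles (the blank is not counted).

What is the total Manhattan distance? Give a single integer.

Answer: 11

Derivation:
Tile 7: (0,0)->(2,0) = 2
Tile 3: (0,1)->(0,2) = 1
Tile 2: (0,2)->(0,1) = 1
Tile 8: (1,0)->(2,1) = 2
Tile 1: (1,1)->(0,0) = 2
Tile 6: (1,2)->(1,2) = 0
Tile 4: (2,0)->(1,0) = 1
Tile 5: (2,2)->(1,1) = 2
Sum: 2 + 1 + 1 + 2 + 2 + 0 + 1 + 2 = 11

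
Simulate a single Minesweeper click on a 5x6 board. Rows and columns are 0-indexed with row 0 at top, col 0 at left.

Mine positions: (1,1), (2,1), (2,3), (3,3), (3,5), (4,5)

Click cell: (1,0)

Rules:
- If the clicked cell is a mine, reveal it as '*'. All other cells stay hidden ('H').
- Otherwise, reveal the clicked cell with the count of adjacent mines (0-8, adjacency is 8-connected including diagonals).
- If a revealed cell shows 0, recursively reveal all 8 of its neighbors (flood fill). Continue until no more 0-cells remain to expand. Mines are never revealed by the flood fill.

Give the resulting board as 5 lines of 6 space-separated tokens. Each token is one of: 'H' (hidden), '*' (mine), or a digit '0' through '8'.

H H H H H H
2 H H H H H
H H H H H H
H H H H H H
H H H H H H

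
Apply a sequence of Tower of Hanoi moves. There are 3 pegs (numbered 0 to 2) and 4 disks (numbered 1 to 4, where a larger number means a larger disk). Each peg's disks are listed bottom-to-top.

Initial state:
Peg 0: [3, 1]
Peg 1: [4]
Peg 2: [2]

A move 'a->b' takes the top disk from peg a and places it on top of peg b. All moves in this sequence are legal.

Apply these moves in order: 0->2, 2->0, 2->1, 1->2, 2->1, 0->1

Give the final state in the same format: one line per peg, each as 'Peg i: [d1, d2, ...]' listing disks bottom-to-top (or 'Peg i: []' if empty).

Answer: Peg 0: [3]
Peg 1: [4, 2, 1]
Peg 2: []

Derivation:
After move 1 (0->2):
Peg 0: [3]
Peg 1: [4]
Peg 2: [2, 1]

After move 2 (2->0):
Peg 0: [3, 1]
Peg 1: [4]
Peg 2: [2]

After move 3 (2->1):
Peg 0: [3, 1]
Peg 1: [4, 2]
Peg 2: []

After move 4 (1->2):
Peg 0: [3, 1]
Peg 1: [4]
Peg 2: [2]

After move 5 (2->1):
Peg 0: [3, 1]
Peg 1: [4, 2]
Peg 2: []

After move 6 (0->1):
Peg 0: [3]
Peg 1: [4, 2, 1]
Peg 2: []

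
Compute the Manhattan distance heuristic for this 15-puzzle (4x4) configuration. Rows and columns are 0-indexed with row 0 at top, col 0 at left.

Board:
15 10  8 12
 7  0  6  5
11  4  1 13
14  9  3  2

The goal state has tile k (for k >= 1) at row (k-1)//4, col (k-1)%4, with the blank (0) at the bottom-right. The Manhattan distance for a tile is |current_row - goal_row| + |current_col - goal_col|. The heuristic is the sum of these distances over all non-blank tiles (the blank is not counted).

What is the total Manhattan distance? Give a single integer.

Tile 15: at (0,0), goal (3,2), distance |0-3|+|0-2| = 5
Tile 10: at (0,1), goal (2,1), distance |0-2|+|1-1| = 2
Tile 8: at (0,2), goal (1,3), distance |0-1|+|2-3| = 2
Tile 12: at (0,3), goal (2,3), distance |0-2|+|3-3| = 2
Tile 7: at (1,0), goal (1,2), distance |1-1|+|0-2| = 2
Tile 6: at (1,2), goal (1,1), distance |1-1|+|2-1| = 1
Tile 5: at (1,3), goal (1,0), distance |1-1|+|3-0| = 3
Tile 11: at (2,0), goal (2,2), distance |2-2|+|0-2| = 2
Tile 4: at (2,1), goal (0,3), distance |2-0|+|1-3| = 4
Tile 1: at (2,2), goal (0,0), distance |2-0|+|2-0| = 4
Tile 13: at (2,3), goal (3,0), distance |2-3|+|3-0| = 4
Tile 14: at (3,0), goal (3,1), distance |3-3|+|0-1| = 1
Tile 9: at (3,1), goal (2,0), distance |3-2|+|1-0| = 2
Tile 3: at (3,2), goal (0,2), distance |3-0|+|2-2| = 3
Tile 2: at (3,3), goal (0,1), distance |3-0|+|3-1| = 5
Sum: 5 + 2 + 2 + 2 + 2 + 1 + 3 + 2 + 4 + 4 + 4 + 1 + 2 + 3 + 5 = 42

Answer: 42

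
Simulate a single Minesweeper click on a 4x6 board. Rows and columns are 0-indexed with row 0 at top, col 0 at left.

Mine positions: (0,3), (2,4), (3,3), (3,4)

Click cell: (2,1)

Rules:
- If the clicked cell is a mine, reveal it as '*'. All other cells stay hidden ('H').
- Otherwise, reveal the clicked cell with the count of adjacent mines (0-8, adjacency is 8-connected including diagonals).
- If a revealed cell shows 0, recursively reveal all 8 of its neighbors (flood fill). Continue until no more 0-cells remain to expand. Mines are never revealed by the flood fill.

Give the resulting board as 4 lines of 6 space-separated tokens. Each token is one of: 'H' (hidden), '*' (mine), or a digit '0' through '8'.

0 0 1 H H H
0 0 1 H H H
0 0 1 H H H
0 0 1 H H H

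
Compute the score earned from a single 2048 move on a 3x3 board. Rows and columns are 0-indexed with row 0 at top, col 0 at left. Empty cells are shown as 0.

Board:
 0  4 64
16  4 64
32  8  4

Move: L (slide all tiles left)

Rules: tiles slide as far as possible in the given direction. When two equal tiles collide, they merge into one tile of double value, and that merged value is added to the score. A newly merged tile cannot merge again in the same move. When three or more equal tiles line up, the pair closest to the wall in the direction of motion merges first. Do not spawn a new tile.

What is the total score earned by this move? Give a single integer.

Slide left:
row 0: [0, 4, 64] -> [4, 64, 0]  score +0 (running 0)
row 1: [16, 4, 64] -> [16, 4, 64]  score +0 (running 0)
row 2: [32, 8, 4] -> [32, 8, 4]  score +0 (running 0)
Board after move:
 4 64  0
16  4 64
32  8  4

Answer: 0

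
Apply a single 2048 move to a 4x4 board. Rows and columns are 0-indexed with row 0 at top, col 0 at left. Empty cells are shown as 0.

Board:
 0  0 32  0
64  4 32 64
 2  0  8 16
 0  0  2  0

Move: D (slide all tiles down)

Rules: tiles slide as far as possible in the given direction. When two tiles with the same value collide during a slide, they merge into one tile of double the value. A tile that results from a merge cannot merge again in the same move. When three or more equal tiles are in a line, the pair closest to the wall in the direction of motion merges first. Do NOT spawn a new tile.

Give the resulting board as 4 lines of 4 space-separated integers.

Answer:  0  0  0  0
 0  0 64  0
64  0  8 64
 2  4  2 16

Derivation:
Slide down:
col 0: [0, 64, 2, 0] -> [0, 0, 64, 2]
col 1: [0, 4, 0, 0] -> [0, 0, 0, 4]
col 2: [32, 32, 8, 2] -> [0, 64, 8, 2]
col 3: [0, 64, 16, 0] -> [0, 0, 64, 16]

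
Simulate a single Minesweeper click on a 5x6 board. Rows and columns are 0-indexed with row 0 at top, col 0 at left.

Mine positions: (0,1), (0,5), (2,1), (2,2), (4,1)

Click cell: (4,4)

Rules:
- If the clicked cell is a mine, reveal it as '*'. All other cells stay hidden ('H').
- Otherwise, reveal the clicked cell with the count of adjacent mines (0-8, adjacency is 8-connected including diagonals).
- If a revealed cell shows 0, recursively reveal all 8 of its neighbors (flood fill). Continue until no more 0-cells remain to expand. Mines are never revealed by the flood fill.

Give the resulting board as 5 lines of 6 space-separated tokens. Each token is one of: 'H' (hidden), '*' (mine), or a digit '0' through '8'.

H H H H H H
H H H 1 1 1
H H H 1 0 0
H H 3 1 0 0
H H 1 0 0 0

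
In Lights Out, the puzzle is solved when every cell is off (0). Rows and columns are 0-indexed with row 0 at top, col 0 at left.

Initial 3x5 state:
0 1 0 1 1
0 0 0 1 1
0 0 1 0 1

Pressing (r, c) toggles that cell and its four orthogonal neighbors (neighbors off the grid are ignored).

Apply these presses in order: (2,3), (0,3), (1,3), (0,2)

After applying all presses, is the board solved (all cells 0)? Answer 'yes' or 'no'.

After press 1 at (2,3):
0 1 0 1 1
0 0 0 0 1
0 0 0 1 0

After press 2 at (0,3):
0 1 1 0 0
0 0 0 1 1
0 0 0 1 0

After press 3 at (1,3):
0 1 1 1 0
0 0 1 0 0
0 0 0 0 0

After press 4 at (0,2):
0 0 0 0 0
0 0 0 0 0
0 0 0 0 0

Lights still on: 0

Answer: yes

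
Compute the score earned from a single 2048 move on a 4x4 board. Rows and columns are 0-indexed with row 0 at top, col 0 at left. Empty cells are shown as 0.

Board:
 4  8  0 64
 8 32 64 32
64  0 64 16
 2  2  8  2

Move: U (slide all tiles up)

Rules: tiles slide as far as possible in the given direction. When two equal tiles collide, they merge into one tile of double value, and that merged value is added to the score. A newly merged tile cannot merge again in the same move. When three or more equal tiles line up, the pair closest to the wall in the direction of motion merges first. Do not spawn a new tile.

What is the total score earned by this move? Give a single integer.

Answer: 128

Derivation:
Slide up:
col 0: [4, 8, 64, 2] -> [4, 8, 64, 2]  score +0 (running 0)
col 1: [8, 32, 0, 2] -> [8, 32, 2, 0]  score +0 (running 0)
col 2: [0, 64, 64, 8] -> [128, 8, 0, 0]  score +128 (running 128)
col 3: [64, 32, 16, 2] -> [64, 32, 16, 2]  score +0 (running 128)
Board after move:
  4   8 128  64
  8  32   8  32
 64   2   0  16
  2   0   0   2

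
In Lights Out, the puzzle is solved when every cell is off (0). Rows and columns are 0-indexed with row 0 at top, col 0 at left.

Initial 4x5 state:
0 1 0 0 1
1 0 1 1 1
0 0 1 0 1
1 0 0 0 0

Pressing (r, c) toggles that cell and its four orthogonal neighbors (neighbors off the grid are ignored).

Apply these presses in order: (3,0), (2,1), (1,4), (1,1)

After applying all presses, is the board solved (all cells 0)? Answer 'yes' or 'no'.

After press 1 at (3,0):
0 1 0 0 1
1 0 1 1 1
1 0 1 0 1
0 1 0 0 0

After press 2 at (2,1):
0 1 0 0 1
1 1 1 1 1
0 1 0 0 1
0 0 0 0 0

After press 3 at (1,4):
0 1 0 0 0
1 1 1 0 0
0 1 0 0 0
0 0 0 0 0

After press 4 at (1,1):
0 0 0 0 0
0 0 0 0 0
0 0 0 0 0
0 0 0 0 0

Lights still on: 0

Answer: yes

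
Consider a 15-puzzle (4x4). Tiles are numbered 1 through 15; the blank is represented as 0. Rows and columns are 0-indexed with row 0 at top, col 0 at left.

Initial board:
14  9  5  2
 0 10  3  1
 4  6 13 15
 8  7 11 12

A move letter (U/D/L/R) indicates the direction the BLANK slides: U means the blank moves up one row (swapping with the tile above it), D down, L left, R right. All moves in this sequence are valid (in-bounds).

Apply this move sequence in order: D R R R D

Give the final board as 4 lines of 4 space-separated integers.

Answer: 14  9  5  2
 4 10  3  1
 6 13 15 12
 8  7 11  0

Derivation:
After move 1 (D):
14  9  5  2
 4 10  3  1
 0  6 13 15
 8  7 11 12

After move 2 (R):
14  9  5  2
 4 10  3  1
 6  0 13 15
 8  7 11 12

After move 3 (R):
14  9  5  2
 4 10  3  1
 6 13  0 15
 8  7 11 12

After move 4 (R):
14  9  5  2
 4 10  3  1
 6 13 15  0
 8  7 11 12

After move 5 (D):
14  9  5  2
 4 10  3  1
 6 13 15 12
 8  7 11  0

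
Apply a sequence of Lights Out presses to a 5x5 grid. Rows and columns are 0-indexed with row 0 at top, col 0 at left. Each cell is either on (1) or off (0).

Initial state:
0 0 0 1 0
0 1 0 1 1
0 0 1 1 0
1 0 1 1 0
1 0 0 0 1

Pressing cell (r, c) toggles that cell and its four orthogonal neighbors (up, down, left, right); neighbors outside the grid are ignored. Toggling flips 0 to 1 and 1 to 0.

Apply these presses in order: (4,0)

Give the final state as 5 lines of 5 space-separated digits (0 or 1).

After press 1 at (4,0):
0 0 0 1 0
0 1 0 1 1
0 0 1 1 0
0 0 1 1 0
0 1 0 0 1

Answer: 0 0 0 1 0
0 1 0 1 1
0 0 1 1 0
0 0 1 1 0
0 1 0 0 1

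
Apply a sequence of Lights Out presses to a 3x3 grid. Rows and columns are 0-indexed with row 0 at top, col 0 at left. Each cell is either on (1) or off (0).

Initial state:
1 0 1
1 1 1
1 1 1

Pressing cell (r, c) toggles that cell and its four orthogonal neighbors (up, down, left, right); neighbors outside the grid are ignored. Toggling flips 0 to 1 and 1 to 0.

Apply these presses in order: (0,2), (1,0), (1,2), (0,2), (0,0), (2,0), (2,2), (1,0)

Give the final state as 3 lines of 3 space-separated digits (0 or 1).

After press 1 at (0,2):
1 1 0
1 1 0
1 1 1

After press 2 at (1,0):
0 1 0
0 0 0
0 1 1

After press 3 at (1,2):
0 1 1
0 1 1
0 1 0

After press 4 at (0,2):
0 0 0
0 1 0
0 1 0

After press 5 at (0,0):
1 1 0
1 1 0
0 1 0

After press 6 at (2,0):
1 1 0
0 1 0
1 0 0

After press 7 at (2,2):
1 1 0
0 1 1
1 1 1

After press 8 at (1,0):
0 1 0
1 0 1
0 1 1

Answer: 0 1 0
1 0 1
0 1 1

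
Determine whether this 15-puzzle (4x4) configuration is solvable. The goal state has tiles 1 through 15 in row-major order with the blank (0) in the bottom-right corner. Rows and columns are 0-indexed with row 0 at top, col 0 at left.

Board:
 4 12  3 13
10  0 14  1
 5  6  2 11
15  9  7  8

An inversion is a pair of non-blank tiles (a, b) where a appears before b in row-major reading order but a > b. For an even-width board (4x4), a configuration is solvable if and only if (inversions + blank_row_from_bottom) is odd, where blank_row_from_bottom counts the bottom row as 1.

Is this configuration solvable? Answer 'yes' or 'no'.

Answer: no

Derivation:
Inversions: 49
Blank is in row 1 (0-indexed from top), which is row 3 counting from the bottom (bottom = 1).
49 + 3 = 52, which is even, so the puzzle is not solvable.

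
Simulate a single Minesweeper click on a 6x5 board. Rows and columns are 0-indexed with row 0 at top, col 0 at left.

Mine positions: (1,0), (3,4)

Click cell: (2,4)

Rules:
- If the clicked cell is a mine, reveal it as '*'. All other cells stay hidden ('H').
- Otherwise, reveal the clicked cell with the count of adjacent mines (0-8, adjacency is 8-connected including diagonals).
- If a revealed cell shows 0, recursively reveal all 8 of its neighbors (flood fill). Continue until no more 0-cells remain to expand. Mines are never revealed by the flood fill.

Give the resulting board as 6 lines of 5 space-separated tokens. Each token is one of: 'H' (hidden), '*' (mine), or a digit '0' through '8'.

H H H H H
H H H H H
H H H H 1
H H H H H
H H H H H
H H H H H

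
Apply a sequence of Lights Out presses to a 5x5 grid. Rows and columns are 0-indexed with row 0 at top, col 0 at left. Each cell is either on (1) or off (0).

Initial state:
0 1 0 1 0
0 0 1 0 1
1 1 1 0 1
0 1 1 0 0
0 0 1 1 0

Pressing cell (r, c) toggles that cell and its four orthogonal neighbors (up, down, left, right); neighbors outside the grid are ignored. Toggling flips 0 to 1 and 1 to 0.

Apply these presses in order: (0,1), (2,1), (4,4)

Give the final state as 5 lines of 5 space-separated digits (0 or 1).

After press 1 at (0,1):
1 0 1 1 0
0 1 1 0 1
1 1 1 0 1
0 1 1 0 0
0 0 1 1 0

After press 2 at (2,1):
1 0 1 1 0
0 0 1 0 1
0 0 0 0 1
0 0 1 0 0
0 0 1 1 0

After press 3 at (4,4):
1 0 1 1 0
0 0 1 0 1
0 0 0 0 1
0 0 1 0 1
0 0 1 0 1

Answer: 1 0 1 1 0
0 0 1 0 1
0 0 0 0 1
0 0 1 0 1
0 0 1 0 1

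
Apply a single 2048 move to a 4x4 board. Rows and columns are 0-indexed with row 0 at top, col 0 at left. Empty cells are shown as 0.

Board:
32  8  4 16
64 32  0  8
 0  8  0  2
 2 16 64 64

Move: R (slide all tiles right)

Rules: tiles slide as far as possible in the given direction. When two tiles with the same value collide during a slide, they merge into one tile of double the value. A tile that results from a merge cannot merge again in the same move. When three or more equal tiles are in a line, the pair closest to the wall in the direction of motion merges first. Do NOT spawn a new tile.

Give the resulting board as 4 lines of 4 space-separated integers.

Answer:  32   8   4  16
  0  64  32   8
  0   0   8   2
  0   2  16 128

Derivation:
Slide right:
row 0: [32, 8, 4, 16] -> [32, 8, 4, 16]
row 1: [64, 32, 0, 8] -> [0, 64, 32, 8]
row 2: [0, 8, 0, 2] -> [0, 0, 8, 2]
row 3: [2, 16, 64, 64] -> [0, 2, 16, 128]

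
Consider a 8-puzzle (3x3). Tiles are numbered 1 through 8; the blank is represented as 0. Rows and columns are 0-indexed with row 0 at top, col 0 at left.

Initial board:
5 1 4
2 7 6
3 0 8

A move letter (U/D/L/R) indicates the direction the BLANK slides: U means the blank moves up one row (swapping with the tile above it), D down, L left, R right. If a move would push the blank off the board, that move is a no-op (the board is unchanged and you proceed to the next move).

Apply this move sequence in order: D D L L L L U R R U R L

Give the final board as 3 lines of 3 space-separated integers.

Answer: 5 0 1
7 6 4
2 3 8

Derivation:
After move 1 (D):
5 1 4
2 7 6
3 0 8

After move 2 (D):
5 1 4
2 7 6
3 0 8

After move 3 (L):
5 1 4
2 7 6
0 3 8

After move 4 (L):
5 1 4
2 7 6
0 3 8

After move 5 (L):
5 1 4
2 7 6
0 3 8

After move 6 (L):
5 1 4
2 7 6
0 3 8

After move 7 (U):
5 1 4
0 7 6
2 3 8

After move 8 (R):
5 1 4
7 0 6
2 3 8

After move 9 (R):
5 1 4
7 6 0
2 3 8

After move 10 (U):
5 1 0
7 6 4
2 3 8

After move 11 (R):
5 1 0
7 6 4
2 3 8

After move 12 (L):
5 0 1
7 6 4
2 3 8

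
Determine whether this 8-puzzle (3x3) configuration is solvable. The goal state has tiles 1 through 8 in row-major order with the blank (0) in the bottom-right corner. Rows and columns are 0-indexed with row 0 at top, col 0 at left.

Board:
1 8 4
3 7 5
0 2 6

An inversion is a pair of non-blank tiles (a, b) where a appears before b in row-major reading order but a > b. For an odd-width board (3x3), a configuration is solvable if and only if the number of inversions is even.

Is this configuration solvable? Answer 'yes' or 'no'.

Inversions (pairs i<j in row-major order where tile[i] > tile[j] > 0): 13
13 is odd, so the puzzle is not solvable.

Answer: no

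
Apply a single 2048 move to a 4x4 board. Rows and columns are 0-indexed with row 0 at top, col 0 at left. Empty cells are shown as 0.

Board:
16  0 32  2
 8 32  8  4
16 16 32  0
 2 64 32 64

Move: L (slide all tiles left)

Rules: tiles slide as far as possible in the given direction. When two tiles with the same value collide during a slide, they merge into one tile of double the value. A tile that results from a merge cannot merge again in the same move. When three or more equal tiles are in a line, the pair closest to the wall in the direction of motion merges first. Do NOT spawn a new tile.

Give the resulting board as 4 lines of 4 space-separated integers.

Answer: 16 32  2  0
 8 32  8  4
32 32  0  0
 2 64 32 64

Derivation:
Slide left:
row 0: [16, 0, 32, 2] -> [16, 32, 2, 0]
row 1: [8, 32, 8, 4] -> [8, 32, 8, 4]
row 2: [16, 16, 32, 0] -> [32, 32, 0, 0]
row 3: [2, 64, 32, 64] -> [2, 64, 32, 64]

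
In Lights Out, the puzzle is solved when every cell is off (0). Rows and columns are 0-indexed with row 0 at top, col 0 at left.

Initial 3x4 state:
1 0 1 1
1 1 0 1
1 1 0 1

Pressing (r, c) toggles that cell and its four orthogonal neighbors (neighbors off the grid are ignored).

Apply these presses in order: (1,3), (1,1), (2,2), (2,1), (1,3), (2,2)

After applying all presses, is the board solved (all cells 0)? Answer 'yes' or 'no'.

After press 1 at (1,3):
1 0 1 0
1 1 1 0
1 1 0 0

After press 2 at (1,1):
1 1 1 0
0 0 0 0
1 0 0 0

After press 3 at (2,2):
1 1 1 0
0 0 1 0
1 1 1 1

After press 4 at (2,1):
1 1 1 0
0 1 1 0
0 0 0 1

After press 5 at (1,3):
1 1 1 1
0 1 0 1
0 0 0 0

After press 6 at (2,2):
1 1 1 1
0 1 1 1
0 1 1 1

Lights still on: 10

Answer: no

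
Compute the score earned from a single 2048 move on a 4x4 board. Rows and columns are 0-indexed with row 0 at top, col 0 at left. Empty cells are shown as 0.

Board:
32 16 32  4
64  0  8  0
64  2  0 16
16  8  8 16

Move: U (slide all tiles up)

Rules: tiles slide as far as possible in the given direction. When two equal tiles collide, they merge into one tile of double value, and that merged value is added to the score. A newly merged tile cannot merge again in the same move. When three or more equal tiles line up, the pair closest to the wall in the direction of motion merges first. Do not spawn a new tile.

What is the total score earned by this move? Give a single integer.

Answer: 176

Derivation:
Slide up:
col 0: [32, 64, 64, 16] -> [32, 128, 16, 0]  score +128 (running 128)
col 1: [16, 0, 2, 8] -> [16, 2, 8, 0]  score +0 (running 128)
col 2: [32, 8, 0, 8] -> [32, 16, 0, 0]  score +16 (running 144)
col 3: [4, 0, 16, 16] -> [4, 32, 0, 0]  score +32 (running 176)
Board after move:
 32  16  32   4
128   2  16  32
 16   8   0   0
  0   0   0   0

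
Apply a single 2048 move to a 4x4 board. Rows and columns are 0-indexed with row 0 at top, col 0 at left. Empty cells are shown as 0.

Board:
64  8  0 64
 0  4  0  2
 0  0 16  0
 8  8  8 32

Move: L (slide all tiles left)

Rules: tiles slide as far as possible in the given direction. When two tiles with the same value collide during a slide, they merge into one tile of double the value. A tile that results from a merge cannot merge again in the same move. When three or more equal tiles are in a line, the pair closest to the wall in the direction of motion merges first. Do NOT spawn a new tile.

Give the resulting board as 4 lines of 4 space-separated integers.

Answer: 64  8 64  0
 4  2  0  0
16  0  0  0
16  8 32  0

Derivation:
Slide left:
row 0: [64, 8, 0, 64] -> [64, 8, 64, 0]
row 1: [0, 4, 0, 2] -> [4, 2, 0, 0]
row 2: [0, 0, 16, 0] -> [16, 0, 0, 0]
row 3: [8, 8, 8, 32] -> [16, 8, 32, 0]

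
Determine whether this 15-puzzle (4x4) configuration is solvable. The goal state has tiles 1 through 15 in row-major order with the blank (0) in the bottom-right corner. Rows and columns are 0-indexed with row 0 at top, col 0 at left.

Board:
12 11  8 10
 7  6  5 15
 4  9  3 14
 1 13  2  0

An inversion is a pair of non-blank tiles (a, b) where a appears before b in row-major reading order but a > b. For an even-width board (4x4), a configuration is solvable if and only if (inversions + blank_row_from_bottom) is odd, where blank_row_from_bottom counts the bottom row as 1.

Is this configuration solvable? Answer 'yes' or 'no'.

Answer: yes

Derivation:
Inversions: 70
Blank is in row 3 (0-indexed from top), which is row 1 counting from the bottom (bottom = 1).
70 + 1 = 71, which is odd, so the puzzle is solvable.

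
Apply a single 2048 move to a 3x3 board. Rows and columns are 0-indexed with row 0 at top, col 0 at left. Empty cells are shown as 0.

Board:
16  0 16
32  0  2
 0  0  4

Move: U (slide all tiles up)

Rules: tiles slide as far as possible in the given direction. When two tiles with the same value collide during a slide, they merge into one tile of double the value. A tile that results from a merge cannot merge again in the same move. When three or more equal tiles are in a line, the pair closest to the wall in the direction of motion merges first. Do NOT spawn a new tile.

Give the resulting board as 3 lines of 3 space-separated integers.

Answer: 16  0 16
32  0  2
 0  0  4

Derivation:
Slide up:
col 0: [16, 32, 0] -> [16, 32, 0]
col 1: [0, 0, 0] -> [0, 0, 0]
col 2: [16, 2, 4] -> [16, 2, 4]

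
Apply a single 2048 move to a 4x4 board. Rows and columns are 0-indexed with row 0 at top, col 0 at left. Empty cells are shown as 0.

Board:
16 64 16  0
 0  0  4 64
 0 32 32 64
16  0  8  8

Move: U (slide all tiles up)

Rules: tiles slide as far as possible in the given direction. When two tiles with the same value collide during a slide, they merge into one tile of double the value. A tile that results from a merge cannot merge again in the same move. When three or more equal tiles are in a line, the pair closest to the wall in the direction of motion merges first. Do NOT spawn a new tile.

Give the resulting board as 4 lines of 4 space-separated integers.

Answer:  32  64  16 128
  0  32   4   8
  0   0  32   0
  0   0   8   0

Derivation:
Slide up:
col 0: [16, 0, 0, 16] -> [32, 0, 0, 0]
col 1: [64, 0, 32, 0] -> [64, 32, 0, 0]
col 2: [16, 4, 32, 8] -> [16, 4, 32, 8]
col 3: [0, 64, 64, 8] -> [128, 8, 0, 0]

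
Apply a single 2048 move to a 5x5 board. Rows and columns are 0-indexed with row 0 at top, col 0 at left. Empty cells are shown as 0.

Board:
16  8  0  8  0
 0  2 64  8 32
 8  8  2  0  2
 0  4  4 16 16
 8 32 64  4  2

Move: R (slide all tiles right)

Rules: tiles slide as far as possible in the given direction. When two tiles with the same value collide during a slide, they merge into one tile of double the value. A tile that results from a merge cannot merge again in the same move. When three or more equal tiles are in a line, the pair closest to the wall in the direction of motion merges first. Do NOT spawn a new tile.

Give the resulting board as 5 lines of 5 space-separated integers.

Answer:  0  0  0 16 16
 0  2 64  8 32
 0  0  0 16  4
 0  0  0  8 32
 8 32 64  4  2

Derivation:
Slide right:
row 0: [16, 8, 0, 8, 0] -> [0, 0, 0, 16, 16]
row 1: [0, 2, 64, 8, 32] -> [0, 2, 64, 8, 32]
row 2: [8, 8, 2, 0, 2] -> [0, 0, 0, 16, 4]
row 3: [0, 4, 4, 16, 16] -> [0, 0, 0, 8, 32]
row 4: [8, 32, 64, 4, 2] -> [8, 32, 64, 4, 2]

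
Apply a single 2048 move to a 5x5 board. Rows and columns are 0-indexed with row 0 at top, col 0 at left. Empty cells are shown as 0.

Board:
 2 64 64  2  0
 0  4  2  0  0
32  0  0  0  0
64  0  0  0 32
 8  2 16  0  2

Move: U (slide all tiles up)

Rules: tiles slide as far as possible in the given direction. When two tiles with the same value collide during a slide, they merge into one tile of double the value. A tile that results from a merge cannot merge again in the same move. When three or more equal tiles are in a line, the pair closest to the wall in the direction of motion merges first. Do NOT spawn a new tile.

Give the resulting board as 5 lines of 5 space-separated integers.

Slide up:
col 0: [2, 0, 32, 64, 8] -> [2, 32, 64, 8, 0]
col 1: [64, 4, 0, 0, 2] -> [64, 4, 2, 0, 0]
col 2: [64, 2, 0, 0, 16] -> [64, 2, 16, 0, 0]
col 3: [2, 0, 0, 0, 0] -> [2, 0, 0, 0, 0]
col 4: [0, 0, 0, 32, 2] -> [32, 2, 0, 0, 0]

Answer:  2 64 64  2 32
32  4  2  0  2
64  2 16  0  0
 8  0  0  0  0
 0  0  0  0  0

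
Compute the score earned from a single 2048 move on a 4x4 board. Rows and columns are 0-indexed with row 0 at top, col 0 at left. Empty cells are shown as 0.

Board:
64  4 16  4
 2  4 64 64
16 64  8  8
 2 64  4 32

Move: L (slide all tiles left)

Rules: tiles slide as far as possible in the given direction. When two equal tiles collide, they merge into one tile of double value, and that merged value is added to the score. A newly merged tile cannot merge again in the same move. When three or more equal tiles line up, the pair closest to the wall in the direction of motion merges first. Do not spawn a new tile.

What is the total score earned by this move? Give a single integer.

Answer: 144

Derivation:
Slide left:
row 0: [64, 4, 16, 4] -> [64, 4, 16, 4]  score +0 (running 0)
row 1: [2, 4, 64, 64] -> [2, 4, 128, 0]  score +128 (running 128)
row 2: [16, 64, 8, 8] -> [16, 64, 16, 0]  score +16 (running 144)
row 3: [2, 64, 4, 32] -> [2, 64, 4, 32]  score +0 (running 144)
Board after move:
 64   4  16   4
  2   4 128   0
 16  64  16   0
  2  64   4  32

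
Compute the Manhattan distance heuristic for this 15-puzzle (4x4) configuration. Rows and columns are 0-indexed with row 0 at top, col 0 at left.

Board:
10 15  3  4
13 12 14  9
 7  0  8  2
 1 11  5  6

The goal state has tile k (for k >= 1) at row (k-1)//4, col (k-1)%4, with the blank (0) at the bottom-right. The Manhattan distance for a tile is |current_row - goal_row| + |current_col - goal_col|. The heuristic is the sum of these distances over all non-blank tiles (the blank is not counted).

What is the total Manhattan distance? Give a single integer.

Tile 10: (0,0)->(2,1) = 3
Tile 15: (0,1)->(3,2) = 4
Tile 3: (0,2)->(0,2) = 0
Tile 4: (0,3)->(0,3) = 0
Tile 13: (1,0)->(3,0) = 2
Tile 12: (1,1)->(2,3) = 3
Tile 14: (1,2)->(3,1) = 3
Tile 9: (1,3)->(2,0) = 4
Tile 7: (2,0)->(1,2) = 3
Tile 8: (2,2)->(1,3) = 2
Tile 2: (2,3)->(0,1) = 4
Tile 1: (3,0)->(0,0) = 3
Tile 11: (3,1)->(2,2) = 2
Tile 5: (3,2)->(1,0) = 4
Tile 6: (3,3)->(1,1) = 4
Sum: 3 + 4 + 0 + 0 + 2 + 3 + 3 + 4 + 3 + 2 + 4 + 3 + 2 + 4 + 4 = 41

Answer: 41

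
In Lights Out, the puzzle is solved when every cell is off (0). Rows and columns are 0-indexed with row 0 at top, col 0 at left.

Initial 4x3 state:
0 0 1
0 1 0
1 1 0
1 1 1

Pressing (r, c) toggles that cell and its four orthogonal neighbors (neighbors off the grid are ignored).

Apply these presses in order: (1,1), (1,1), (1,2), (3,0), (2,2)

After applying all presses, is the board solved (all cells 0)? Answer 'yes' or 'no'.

After press 1 at (1,1):
0 1 1
1 0 1
1 0 0
1 1 1

After press 2 at (1,1):
0 0 1
0 1 0
1 1 0
1 1 1

After press 3 at (1,2):
0 0 0
0 0 1
1 1 1
1 1 1

After press 4 at (3,0):
0 0 0
0 0 1
0 1 1
0 0 1

After press 5 at (2,2):
0 0 0
0 0 0
0 0 0
0 0 0

Lights still on: 0

Answer: yes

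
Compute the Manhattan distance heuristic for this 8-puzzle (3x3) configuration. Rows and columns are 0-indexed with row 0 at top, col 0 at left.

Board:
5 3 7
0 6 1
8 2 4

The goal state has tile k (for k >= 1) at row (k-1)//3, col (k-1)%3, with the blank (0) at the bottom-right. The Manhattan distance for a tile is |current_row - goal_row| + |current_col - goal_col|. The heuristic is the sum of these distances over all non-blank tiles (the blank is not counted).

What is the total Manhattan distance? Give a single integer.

Answer: 17

Derivation:
Tile 5: (0,0)->(1,1) = 2
Tile 3: (0,1)->(0,2) = 1
Tile 7: (0,2)->(2,0) = 4
Tile 6: (1,1)->(1,2) = 1
Tile 1: (1,2)->(0,0) = 3
Tile 8: (2,0)->(2,1) = 1
Tile 2: (2,1)->(0,1) = 2
Tile 4: (2,2)->(1,0) = 3
Sum: 2 + 1 + 4 + 1 + 3 + 1 + 2 + 3 = 17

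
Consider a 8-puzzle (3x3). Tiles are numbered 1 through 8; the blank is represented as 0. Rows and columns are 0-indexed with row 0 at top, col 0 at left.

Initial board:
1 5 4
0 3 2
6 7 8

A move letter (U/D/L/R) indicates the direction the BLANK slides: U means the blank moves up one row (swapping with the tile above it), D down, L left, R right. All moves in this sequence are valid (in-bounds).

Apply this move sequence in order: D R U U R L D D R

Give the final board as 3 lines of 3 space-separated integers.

Answer: 1 5 4
6 3 2
7 8 0

Derivation:
After move 1 (D):
1 5 4
6 3 2
0 7 8

After move 2 (R):
1 5 4
6 3 2
7 0 8

After move 3 (U):
1 5 4
6 0 2
7 3 8

After move 4 (U):
1 0 4
6 5 2
7 3 8

After move 5 (R):
1 4 0
6 5 2
7 3 8

After move 6 (L):
1 0 4
6 5 2
7 3 8

After move 7 (D):
1 5 4
6 0 2
7 3 8

After move 8 (D):
1 5 4
6 3 2
7 0 8

After move 9 (R):
1 5 4
6 3 2
7 8 0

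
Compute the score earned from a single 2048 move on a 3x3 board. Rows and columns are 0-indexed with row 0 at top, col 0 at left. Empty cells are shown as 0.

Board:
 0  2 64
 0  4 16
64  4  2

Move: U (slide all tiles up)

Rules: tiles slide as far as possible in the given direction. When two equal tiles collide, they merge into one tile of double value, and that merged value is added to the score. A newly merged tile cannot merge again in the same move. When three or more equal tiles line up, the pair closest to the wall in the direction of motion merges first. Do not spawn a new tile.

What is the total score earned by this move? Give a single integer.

Slide up:
col 0: [0, 0, 64] -> [64, 0, 0]  score +0 (running 0)
col 1: [2, 4, 4] -> [2, 8, 0]  score +8 (running 8)
col 2: [64, 16, 2] -> [64, 16, 2]  score +0 (running 8)
Board after move:
64  2 64
 0  8 16
 0  0  2

Answer: 8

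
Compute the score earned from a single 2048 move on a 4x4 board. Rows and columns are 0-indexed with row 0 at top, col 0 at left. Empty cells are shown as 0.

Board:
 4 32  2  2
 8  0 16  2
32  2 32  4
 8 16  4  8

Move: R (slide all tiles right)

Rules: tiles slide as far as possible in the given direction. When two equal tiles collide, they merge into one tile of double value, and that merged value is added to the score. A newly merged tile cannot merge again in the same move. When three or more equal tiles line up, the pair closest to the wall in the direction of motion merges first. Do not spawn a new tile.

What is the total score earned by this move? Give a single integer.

Slide right:
row 0: [4, 32, 2, 2] -> [0, 4, 32, 4]  score +4 (running 4)
row 1: [8, 0, 16, 2] -> [0, 8, 16, 2]  score +0 (running 4)
row 2: [32, 2, 32, 4] -> [32, 2, 32, 4]  score +0 (running 4)
row 3: [8, 16, 4, 8] -> [8, 16, 4, 8]  score +0 (running 4)
Board after move:
 0  4 32  4
 0  8 16  2
32  2 32  4
 8 16  4  8

Answer: 4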